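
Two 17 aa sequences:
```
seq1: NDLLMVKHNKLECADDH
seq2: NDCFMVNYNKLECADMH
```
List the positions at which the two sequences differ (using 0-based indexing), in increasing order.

2, 3, 6, 7, 15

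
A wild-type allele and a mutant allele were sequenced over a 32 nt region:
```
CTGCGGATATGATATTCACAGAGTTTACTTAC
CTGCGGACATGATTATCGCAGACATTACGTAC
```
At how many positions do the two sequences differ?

7

Comparing position by position, 7 positions differ: 8 (T/C), 14 (A/T), 15 (T/A), 18 (A/G), 23 (G/C), 24 (T/A), 29 (T/G).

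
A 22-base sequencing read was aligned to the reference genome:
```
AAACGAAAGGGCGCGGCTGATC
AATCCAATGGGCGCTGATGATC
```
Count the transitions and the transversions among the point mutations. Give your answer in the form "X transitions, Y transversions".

0 transitions, 5 transversions

Transitions (purine↔purine or pyrimidine↔pyrimidine): none.
Transversions (purine↔pyrimidine): 3 A→T, 5 G→C, 8 A→T, 15 G→T, 17 C→A.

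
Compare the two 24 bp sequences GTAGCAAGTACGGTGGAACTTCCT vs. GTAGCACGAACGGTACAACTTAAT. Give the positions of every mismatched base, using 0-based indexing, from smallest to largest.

6, 8, 14, 15, 21, 22

Scanning 0-based: 6: A/C; 8: T/A; 14: G/A; 15: G/C; 21: C/A; 22: C/A.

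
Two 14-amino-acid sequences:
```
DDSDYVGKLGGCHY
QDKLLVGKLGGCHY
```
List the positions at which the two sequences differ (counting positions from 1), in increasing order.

Differences at position 1 (D→Q), position 3 (S→K), position 4 (D→L), position 5 (Y→L).

1, 3, 4, 5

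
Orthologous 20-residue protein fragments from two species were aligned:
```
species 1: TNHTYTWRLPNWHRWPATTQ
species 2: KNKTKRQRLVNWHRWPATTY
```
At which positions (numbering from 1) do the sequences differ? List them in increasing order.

1, 3, 5, 6, 7, 10, 20

Differences at position 1 (T→K), position 3 (H→K), position 5 (Y→K), position 6 (T→R), position 7 (W→Q), position 10 (P→V), position 20 (Q→Y).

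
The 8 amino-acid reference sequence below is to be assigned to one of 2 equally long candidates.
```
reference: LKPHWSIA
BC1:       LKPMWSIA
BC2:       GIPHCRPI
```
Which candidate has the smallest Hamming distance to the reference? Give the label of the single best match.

BC1

BC1 differs at 1 residue; BC2 differs at 6 residues. The closest is BC1.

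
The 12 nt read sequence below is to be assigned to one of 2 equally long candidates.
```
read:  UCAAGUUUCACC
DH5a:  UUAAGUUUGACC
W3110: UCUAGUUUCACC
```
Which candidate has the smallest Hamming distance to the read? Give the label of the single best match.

W3110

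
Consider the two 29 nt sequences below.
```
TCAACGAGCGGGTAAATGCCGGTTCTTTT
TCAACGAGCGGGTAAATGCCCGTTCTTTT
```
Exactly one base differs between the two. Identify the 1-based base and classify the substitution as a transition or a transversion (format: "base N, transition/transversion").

base 21, transversion

The sequences differ only at base 21: G→C (purine→pyrimidine), a transversion.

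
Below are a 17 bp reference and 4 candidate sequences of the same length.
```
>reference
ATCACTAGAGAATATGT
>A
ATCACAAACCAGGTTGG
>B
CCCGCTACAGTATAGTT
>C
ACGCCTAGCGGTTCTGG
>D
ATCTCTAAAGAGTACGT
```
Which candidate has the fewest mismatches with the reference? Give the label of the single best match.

D

Hamming distances to reference — A: 8; B: 7; C: 8; D: 4.
Smallest is D with 4 mismatches.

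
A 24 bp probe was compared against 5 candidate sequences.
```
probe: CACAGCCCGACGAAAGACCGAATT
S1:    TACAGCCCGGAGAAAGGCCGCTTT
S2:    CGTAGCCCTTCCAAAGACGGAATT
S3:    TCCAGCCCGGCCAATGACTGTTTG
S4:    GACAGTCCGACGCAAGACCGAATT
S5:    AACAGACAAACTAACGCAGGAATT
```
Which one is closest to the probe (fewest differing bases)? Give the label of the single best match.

Hamming distances to probe — S1: 6; S2: 6; S3: 9; S4: 3; S5: 9.
Smallest is S4 with 3 mismatches.

S4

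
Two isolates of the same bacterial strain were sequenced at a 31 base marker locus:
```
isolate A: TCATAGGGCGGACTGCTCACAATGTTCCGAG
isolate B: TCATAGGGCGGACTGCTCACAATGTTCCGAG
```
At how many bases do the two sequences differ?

No positions differ; the sequences are identical.

0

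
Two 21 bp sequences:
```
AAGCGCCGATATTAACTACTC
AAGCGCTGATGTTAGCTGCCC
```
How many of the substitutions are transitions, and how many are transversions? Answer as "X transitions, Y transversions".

5 transitions, 0 transversions

Transitions (purine↔purine or pyrimidine↔pyrimidine): 7 C→T, 11 A→G, 15 A→G, 18 A→G, 20 T→C.
Transversions (purine↔pyrimidine): none.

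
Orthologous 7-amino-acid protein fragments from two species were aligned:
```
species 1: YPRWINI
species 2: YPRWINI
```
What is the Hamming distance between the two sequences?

0

No positions differ; the sequences are identical.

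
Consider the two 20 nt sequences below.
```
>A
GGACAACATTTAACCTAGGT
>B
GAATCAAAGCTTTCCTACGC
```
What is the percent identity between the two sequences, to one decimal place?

50.0%

Mismatches at positions 2, 4, 5, 7, 9, 10, 12, 13, 18, 20 (1-based): 10 of 20.
Identical positions: 10/20 = 50% → 50.0%.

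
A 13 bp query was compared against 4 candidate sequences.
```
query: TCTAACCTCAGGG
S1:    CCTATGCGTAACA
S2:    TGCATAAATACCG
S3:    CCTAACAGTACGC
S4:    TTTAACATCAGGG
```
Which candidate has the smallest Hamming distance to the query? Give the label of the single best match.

S1 differs at 8 sites; S2 differs at 9 sites; S3 differs at 6 sites; S4 differs at 2 sites. The closest is S4.

S4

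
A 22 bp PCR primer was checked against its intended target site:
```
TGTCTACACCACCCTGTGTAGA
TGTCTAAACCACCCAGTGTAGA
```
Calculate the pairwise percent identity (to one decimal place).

90.9%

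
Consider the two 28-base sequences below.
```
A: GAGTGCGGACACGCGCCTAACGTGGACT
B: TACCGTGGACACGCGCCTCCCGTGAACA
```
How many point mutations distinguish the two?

8

The sequences differ at bases 1, 3, 4, 6, 19, 20, 25, 28 (1-based) — 8 in total.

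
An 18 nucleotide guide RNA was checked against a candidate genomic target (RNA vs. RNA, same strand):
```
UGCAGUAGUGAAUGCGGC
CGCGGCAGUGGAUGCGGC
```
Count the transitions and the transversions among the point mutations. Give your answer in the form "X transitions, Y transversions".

Mismatches (1-based):
site 1: U→C (pyrimidine→pyrimidine, transition)
site 4: A→G (purine→purine, transition)
site 6: U→C (pyrimidine→pyrimidine, transition)
site 11: A→G (purine→purine, transition)

4 transitions, 0 transversions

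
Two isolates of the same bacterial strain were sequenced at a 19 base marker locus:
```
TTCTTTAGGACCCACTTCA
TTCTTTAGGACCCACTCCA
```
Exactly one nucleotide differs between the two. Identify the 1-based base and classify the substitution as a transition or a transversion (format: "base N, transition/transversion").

base 17, transition

Base 17 changes T→C. T is a pyrimidine and C is a pyrimidine, so this is a transition.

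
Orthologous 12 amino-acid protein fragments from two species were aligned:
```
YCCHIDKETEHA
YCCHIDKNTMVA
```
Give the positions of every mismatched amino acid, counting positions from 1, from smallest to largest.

8, 10, 11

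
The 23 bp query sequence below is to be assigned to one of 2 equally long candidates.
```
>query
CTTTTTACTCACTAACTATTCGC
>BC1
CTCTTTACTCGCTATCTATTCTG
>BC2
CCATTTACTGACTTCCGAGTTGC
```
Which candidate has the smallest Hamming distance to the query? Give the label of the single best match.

BC1

Hamming distances to query — BC1: 5; BC2: 8.
Smallest is BC1 with 5 mismatches.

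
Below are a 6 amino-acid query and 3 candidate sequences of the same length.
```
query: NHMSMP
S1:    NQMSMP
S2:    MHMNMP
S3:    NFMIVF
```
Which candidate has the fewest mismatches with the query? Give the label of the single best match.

S1 differs at 1 position; S2 differs at 2 positions; S3 differs at 4 positions. The closest is S1.

S1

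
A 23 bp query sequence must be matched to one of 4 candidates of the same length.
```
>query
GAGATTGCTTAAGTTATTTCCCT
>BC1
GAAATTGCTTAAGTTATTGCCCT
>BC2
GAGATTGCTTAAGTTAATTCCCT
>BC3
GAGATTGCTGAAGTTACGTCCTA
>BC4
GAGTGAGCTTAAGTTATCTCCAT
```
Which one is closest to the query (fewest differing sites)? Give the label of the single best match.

BC1 differs at 2 sites; BC2 differs at 1 site; BC3 differs at 5 sites; BC4 differs at 5 sites. The closest is BC2.

BC2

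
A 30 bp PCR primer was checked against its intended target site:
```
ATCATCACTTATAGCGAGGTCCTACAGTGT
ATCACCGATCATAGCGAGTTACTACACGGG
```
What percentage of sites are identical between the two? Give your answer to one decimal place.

9 positions differ (5, 7, 8, 10, 19, 21, 27, 28, 30), so 21 of 30 match: 21/30 = 70%.

70.0%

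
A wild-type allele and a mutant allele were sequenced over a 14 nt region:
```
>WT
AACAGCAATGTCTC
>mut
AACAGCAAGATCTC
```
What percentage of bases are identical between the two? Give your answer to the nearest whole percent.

Mismatches at positions 9, 10 (1-based): 2 of 14.
Identical positions: 12/14 = 85.71% → 86%.

86%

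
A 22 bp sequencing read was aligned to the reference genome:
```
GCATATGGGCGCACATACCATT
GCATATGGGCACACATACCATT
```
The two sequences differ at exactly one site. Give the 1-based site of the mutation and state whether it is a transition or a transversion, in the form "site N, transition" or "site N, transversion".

site 11, transition

The sequences differ only at site 11: G→A (purine→purine), a transition.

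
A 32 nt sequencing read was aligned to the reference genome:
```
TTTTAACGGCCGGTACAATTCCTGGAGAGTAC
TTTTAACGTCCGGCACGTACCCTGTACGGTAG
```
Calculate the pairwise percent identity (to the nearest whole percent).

Mismatches at positions 9, 14, 17, 18, 19, 20, 25, 27, 28, 32 (1-based): 10 of 32.
Identical positions: 22/32 = 68.75% → 69%.

69%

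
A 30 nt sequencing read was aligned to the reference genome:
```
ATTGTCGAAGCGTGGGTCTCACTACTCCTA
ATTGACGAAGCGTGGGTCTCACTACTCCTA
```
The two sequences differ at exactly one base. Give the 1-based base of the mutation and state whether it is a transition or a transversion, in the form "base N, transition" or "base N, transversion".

The sequences differ only at base 5: T→A (pyrimidine→purine), a transversion.

base 5, transversion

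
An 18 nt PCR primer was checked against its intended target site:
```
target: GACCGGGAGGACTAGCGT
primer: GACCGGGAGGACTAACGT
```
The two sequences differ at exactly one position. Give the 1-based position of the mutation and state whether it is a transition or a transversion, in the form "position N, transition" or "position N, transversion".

The sequences differ only at position 15: G→A (purine→purine), a transition.

position 15, transition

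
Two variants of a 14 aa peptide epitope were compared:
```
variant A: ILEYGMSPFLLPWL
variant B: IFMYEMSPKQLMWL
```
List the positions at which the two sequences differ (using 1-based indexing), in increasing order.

2, 3, 5, 9, 10, 12

Differences at position 2 (L→F), position 3 (E→M), position 5 (G→E), position 9 (F→K), position 10 (L→Q), position 12 (P→M).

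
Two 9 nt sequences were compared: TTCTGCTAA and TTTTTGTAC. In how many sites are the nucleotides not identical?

Mismatches (1-based): site 3: C→T; site 5: G→T; site 6: C→G; site 9: A→C.

4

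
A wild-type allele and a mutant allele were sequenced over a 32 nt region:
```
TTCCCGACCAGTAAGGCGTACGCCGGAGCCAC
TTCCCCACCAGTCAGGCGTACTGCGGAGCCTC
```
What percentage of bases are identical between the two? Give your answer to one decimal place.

84.4%

5 positions differ (6, 13, 22, 23, 31), so 27 of 32 match: 27/32 = 84.38%.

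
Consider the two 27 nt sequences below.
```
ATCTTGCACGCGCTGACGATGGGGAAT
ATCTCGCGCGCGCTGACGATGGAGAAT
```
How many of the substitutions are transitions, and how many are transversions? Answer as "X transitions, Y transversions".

Transitions (purine↔purine or pyrimidine↔pyrimidine): 5 T→C, 8 A→G, 23 G→A.
Transversions (purine↔pyrimidine): none.

3 transitions, 0 transversions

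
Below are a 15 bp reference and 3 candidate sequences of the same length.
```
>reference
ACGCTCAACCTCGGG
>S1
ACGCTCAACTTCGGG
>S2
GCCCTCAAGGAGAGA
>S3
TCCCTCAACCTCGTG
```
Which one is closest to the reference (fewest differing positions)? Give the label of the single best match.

S1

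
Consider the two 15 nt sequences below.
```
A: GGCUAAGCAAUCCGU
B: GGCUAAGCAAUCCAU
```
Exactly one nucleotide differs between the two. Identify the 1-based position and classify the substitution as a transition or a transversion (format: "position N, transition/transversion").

position 14, transition

The sequences differ only at position 14: G→A (purine→purine), a transition.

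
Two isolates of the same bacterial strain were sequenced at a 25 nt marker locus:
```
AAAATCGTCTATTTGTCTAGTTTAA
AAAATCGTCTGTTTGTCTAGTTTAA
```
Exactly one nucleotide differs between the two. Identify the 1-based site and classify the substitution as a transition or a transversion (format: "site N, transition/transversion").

The sequences differ only at site 11: A→G (purine→purine), a transition.

site 11, transition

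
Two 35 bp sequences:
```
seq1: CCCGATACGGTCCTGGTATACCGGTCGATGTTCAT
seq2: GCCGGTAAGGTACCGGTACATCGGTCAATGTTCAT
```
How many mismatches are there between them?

8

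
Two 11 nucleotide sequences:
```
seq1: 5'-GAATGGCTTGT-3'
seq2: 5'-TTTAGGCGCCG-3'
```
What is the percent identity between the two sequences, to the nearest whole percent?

8 positions differ (1, 2, 3, 4, 8, 9, 10, 11), so 3 of 11 match: 3/11 = 27.27%.

27%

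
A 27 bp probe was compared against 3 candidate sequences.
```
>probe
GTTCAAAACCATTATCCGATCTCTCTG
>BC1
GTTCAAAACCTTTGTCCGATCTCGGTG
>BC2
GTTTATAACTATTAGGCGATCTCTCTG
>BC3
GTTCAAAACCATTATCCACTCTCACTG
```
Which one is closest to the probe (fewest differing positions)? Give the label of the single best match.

BC3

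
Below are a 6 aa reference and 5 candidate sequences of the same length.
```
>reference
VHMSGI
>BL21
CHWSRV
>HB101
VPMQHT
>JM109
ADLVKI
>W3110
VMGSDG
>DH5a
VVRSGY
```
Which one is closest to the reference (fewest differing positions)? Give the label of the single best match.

DH5a

Hamming distances to reference — BL21: 4; HB101: 4; JM109: 5; W3110: 4; DH5a: 3.
Smallest is DH5a with 3 mismatches.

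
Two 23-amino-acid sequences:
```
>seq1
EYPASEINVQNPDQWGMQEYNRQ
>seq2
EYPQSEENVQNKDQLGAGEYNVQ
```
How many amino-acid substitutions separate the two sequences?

Mismatches (1-based): residue 4: A→Q; residue 7: I→E; residue 12: P→K; residue 15: W→L; residue 17: M→A; residue 18: Q→G; residue 22: R→V.

7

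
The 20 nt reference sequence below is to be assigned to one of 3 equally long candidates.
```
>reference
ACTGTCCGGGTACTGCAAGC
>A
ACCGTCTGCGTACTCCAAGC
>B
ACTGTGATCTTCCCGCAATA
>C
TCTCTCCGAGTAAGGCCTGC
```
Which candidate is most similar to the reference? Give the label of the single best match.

A

A differs at 4 sites; B differs at 9 sites; C differs at 7 sites. The closest is A.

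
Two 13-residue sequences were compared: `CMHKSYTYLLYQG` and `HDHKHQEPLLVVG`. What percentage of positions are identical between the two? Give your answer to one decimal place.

38.5%

Mismatches at positions 1, 2, 5, 6, 7, 8, 11, 12 (1-based): 8 of 13.
Identical positions: 5/13 = 38.46% → 38.5%.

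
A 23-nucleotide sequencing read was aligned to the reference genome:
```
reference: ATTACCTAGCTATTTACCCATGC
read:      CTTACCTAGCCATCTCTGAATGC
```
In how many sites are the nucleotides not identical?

Mismatches (1-based): site 1: A→C; site 11: T→C; site 14: T→C; site 16: A→C; site 17: C→T; site 18: C→G; site 19: C→A.

7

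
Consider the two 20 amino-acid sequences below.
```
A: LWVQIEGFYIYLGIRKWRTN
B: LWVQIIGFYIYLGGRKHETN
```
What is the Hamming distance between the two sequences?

4

Comparing position by position, 4 positions differ: 6 (E/I), 14 (I/G), 17 (W/H), 18 (R/E).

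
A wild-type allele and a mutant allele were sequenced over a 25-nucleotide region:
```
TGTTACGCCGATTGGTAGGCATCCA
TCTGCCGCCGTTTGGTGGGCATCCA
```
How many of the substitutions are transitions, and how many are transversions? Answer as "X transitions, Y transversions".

Transitions (purine↔purine or pyrimidine↔pyrimidine): 17 A→G.
Transversions (purine↔pyrimidine): 2 G→C, 4 T→G, 5 A→C, 11 A→T.

1 transition, 4 transversions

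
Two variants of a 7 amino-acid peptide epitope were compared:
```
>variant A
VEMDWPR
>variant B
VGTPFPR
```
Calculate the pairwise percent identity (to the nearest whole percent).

43%

Mismatches at positions 2, 3, 4, 5 (1-based): 4 of 7.
Identical positions: 3/7 = 42.86% → 43%.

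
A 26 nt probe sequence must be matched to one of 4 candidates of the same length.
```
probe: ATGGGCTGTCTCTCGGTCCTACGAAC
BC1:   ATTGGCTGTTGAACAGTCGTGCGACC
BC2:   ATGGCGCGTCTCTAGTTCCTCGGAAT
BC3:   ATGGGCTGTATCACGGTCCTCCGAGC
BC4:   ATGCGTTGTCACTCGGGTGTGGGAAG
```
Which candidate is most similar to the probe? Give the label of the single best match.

BC3

BC1 differs at 9 sites; BC2 differs at 8 sites; BC3 differs at 4 sites; BC4 differs at 9 sites. The closest is BC3.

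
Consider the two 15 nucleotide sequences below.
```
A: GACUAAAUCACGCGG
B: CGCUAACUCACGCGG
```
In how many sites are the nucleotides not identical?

3

Comparing position by position, 3 sites differ: 1 (G/C), 2 (A/G), 7 (A/C).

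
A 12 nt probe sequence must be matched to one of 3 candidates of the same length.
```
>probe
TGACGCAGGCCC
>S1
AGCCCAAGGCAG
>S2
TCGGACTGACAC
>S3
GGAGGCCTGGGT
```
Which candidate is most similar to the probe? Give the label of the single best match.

S1

S1 differs at 6 sites; S2 differs at 7 sites; S3 differs at 7 sites. The closest is S1.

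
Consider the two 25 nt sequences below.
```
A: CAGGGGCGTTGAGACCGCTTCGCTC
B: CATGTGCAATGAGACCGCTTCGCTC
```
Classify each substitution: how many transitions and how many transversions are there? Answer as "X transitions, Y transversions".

1 transition, 3 transversions

Transitions (purine↔purine or pyrimidine↔pyrimidine): 8 G→A.
Transversions (purine↔pyrimidine): 3 G→T, 5 G→T, 9 T→A.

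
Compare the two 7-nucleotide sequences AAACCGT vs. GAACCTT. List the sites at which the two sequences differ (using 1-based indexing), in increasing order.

Scanning 1-based: 1: A/G; 6: G/T.

1, 6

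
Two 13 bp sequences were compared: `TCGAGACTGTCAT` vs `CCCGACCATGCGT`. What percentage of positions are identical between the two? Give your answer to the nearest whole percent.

9 positions differ (1, 3, 4, 5, 6, 8, 9, 10, 12), so 4 of 13 match: 4/13 = 30.77%.

31%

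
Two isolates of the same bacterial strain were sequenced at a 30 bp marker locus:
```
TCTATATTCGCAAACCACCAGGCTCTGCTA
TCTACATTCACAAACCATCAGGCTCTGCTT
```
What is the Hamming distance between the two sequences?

4

Mismatches (1-based): base 5: T→C; base 10: G→A; base 18: C→T; base 30: A→T.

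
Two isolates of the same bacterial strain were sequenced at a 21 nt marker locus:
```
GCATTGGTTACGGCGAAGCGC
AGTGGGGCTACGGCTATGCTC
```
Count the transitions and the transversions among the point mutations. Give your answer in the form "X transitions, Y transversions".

2 transitions, 7 transversions

Mismatches (1-based):
site 1: G→A (purine→purine, transition)
site 2: C→G (pyrimidine→purine, transversion)
site 3: A→T (purine→pyrimidine, transversion)
site 4: T→G (pyrimidine→purine, transversion)
site 5: T→G (pyrimidine→purine, transversion)
site 8: T→C (pyrimidine→pyrimidine, transition)
site 15: G→T (purine→pyrimidine, transversion)
site 17: A→T (purine→pyrimidine, transversion)
site 20: G→T (purine→pyrimidine, transversion)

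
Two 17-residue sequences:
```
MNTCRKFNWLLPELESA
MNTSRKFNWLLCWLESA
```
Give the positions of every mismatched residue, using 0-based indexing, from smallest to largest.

3, 11, 12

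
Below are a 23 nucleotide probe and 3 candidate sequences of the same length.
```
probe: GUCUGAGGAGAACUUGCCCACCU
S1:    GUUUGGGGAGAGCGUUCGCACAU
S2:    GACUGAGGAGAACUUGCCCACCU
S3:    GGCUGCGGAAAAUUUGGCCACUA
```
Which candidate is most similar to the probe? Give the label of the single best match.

S2

Hamming distances to probe — S1: 7; S2: 1; S3: 7.
Smallest is S2 with 1 mismatch.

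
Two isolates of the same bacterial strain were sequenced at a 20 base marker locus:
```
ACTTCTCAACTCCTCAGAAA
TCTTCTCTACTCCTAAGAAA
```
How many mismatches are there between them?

The sequences differ at bases 1, 8, 15 (1-based) — 3 in total.

3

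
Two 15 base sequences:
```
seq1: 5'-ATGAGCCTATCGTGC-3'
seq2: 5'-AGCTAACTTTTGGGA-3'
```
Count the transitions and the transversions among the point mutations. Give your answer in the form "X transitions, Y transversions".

Mismatches (1-based):
position 2: T→G (pyrimidine→purine, transversion)
position 3: G→C (purine→pyrimidine, transversion)
position 4: A→T (purine→pyrimidine, transversion)
position 5: G→A (purine→purine, transition)
position 6: C→A (pyrimidine→purine, transversion)
position 9: A→T (purine→pyrimidine, transversion)
position 11: C→T (pyrimidine→pyrimidine, transition)
position 13: T→G (pyrimidine→purine, transversion)
position 15: C→A (pyrimidine→purine, transversion)

2 transitions, 7 transversions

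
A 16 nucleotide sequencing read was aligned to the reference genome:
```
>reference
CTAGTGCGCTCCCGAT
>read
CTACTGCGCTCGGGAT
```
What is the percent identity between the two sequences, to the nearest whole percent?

81%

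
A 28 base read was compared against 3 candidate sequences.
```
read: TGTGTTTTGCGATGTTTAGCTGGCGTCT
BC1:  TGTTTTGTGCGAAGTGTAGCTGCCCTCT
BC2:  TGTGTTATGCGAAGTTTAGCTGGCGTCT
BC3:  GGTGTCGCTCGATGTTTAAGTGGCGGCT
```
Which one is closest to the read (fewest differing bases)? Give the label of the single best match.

BC2

BC1 differs at 6 bases; BC2 differs at 2 bases; BC3 differs at 8 bases. The closest is BC2.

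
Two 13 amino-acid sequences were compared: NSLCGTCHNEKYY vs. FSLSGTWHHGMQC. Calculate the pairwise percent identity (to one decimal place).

38.5%

8 positions differ (1, 4, 7, 9, 10, 11, 12, 13), so 5 of 13 match: 5/13 = 38.46%.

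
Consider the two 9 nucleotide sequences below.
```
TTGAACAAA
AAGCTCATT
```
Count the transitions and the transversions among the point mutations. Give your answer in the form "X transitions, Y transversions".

0 transitions, 6 transversions

Mismatches (1-based):
base 1: T→A (pyrimidine→purine, transversion)
base 2: T→A (pyrimidine→purine, transversion)
base 4: A→C (purine→pyrimidine, transversion)
base 5: A→T (purine→pyrimidine, transversion)
base 8: A→T (purine→pyrimidine, transversion)
base 9: A→T (purine→pyrimidine, transversion)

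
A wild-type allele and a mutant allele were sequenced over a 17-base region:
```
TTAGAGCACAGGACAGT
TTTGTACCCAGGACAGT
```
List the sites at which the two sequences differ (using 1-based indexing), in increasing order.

Scanning 1-based: 3: A/T; 5: A/T; 6: G/A; 8: A/C.

3, 5, 6, 8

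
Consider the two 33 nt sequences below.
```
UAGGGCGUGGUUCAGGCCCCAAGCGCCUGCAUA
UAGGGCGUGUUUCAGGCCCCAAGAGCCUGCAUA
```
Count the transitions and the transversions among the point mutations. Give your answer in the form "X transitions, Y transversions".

Mismatches (1-based):
site 10: G→U (purine→pyrimidine, transversion)
site 24: C→A (pyrimidine→purine, transversion)

0 transitions, 2 transversions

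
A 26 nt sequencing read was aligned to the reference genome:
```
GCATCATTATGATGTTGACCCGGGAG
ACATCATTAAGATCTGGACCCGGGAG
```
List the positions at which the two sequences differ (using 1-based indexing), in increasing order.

Scanning 1-based: 1: G/A; 10: T/A; 14: G/C; 16: T/G.

1, 10, 14, 16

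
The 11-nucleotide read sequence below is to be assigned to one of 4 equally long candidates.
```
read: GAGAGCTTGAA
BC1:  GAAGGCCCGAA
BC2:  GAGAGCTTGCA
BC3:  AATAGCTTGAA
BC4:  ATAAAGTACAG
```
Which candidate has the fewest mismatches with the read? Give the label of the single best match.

BC2

BC1 differs at 4 bases; BC2 differs at 1 base; BC3 differs at 2 bases; BC4 differs at 8 bases. The closest is BC2.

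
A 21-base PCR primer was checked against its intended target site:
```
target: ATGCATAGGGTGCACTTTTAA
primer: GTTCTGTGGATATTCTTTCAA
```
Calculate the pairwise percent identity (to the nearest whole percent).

52%

Mismatches at positions 1, 3, 5, 6, 7, 10, 12, 13, 14, 19 (1-based): 10 of 21.
Identical positions: 11/21 = 52.38% → 52%.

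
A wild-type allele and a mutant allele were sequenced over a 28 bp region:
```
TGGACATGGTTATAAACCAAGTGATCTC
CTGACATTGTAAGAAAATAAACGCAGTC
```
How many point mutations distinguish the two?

12

The sequences differ at sites 1, 2, 8, 11, 13, 17, 18, 21, 22, 24, 25, 26 (1-based) — 12 in total.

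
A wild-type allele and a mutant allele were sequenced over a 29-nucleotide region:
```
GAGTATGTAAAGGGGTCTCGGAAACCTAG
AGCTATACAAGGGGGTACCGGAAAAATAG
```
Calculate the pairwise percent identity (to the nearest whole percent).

Mismatches at positions 1, 2, 3, 7, 8, 11, 17, 18, 25, 26 (1-based): 10 of 29.
Identical positions: 19/29 = 65.52% → 66%.

66%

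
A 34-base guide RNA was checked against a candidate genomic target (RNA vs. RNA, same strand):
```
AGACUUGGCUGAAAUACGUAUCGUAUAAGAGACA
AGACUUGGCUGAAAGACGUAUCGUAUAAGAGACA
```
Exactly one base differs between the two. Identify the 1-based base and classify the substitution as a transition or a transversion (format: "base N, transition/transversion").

base 15, transversion

The sequences differ only at base 15: U→G (pyrimidine→purine), a transversion.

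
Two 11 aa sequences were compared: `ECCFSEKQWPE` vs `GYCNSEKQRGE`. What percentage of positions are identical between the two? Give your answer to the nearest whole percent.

Mismatches at positions 1, 2, 4, 9, 10 (1-based): 5 of 11.
Identical positions: 6/11 = 54.55% → 55%.

55%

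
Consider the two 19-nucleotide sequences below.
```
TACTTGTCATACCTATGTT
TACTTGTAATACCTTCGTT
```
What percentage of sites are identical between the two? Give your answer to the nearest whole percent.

84%

Mismatches at positions 8, 15, 16 (1-based): 3 of 19.
Identical positions: 16/19 = 84.21% → 84%.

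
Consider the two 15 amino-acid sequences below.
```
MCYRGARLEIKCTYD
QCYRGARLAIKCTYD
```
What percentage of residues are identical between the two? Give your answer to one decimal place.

Mismatches at positions 1, 9 (1-based): 2 of 15.
Identical positions: 13/15 = 86.67% → 86.7%.

86.7%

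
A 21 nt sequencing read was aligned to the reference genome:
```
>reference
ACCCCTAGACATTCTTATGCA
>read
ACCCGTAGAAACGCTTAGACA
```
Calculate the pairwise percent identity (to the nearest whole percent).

6 positions differ (5, 10, 12, 13, 18, 19), so 15 of 21 match: 15/21 = 71.43%.

71%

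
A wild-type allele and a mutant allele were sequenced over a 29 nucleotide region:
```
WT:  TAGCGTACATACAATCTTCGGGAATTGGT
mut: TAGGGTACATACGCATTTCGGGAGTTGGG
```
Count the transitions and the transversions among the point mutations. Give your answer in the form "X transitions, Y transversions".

3 transitions, 4 transversions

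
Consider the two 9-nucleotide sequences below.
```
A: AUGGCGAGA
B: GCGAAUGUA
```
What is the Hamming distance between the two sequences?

Mismatches (1-based): site 1: A→G; site 2: U→C; site 4: G→A; site 5: C→A; site 6: G→U; site 7: A→G; site 8: G→U.

7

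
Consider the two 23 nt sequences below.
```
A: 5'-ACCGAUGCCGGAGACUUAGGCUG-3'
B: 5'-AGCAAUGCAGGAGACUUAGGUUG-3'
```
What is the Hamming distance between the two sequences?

4

Mismatches (1-based): site 2: C→G; site 4: G→A; site 9: C→A; site 21: C→U.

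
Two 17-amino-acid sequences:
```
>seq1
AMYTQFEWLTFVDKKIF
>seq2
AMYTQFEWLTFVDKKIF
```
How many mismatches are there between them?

No positions differ; the sequences are identical.

0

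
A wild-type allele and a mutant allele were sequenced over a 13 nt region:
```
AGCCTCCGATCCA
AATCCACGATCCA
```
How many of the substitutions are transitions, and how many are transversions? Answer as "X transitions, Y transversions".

Mismatches (1-based):
site 2: G→A (purine→purine, transition)
site 3: C→T (pyrimidine→pyrimidine, transition)
site 5: T→C (pyrimidine→pyrimidine, transition)
site 6: C→A (pyrimidine→purine, transversion)

3 transitions, 1 transversion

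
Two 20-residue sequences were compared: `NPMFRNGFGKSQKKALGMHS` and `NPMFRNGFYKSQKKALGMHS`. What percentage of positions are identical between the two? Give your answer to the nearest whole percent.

Mismatch at position 9 (1-based): 1 of 20.
Identical positions: 19/20 = 95% → 95%.

95%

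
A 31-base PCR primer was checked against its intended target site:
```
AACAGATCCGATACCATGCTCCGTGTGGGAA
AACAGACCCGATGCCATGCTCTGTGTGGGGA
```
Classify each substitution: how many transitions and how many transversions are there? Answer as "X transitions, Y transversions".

4 transitions, 0 transversions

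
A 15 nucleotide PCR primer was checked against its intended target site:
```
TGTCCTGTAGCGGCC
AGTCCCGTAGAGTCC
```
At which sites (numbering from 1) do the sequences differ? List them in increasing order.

Differences at site 1 (T→A), site 6 (T→C), site 11 (C→A), site 13 (G→T).

1, 6, 11, 13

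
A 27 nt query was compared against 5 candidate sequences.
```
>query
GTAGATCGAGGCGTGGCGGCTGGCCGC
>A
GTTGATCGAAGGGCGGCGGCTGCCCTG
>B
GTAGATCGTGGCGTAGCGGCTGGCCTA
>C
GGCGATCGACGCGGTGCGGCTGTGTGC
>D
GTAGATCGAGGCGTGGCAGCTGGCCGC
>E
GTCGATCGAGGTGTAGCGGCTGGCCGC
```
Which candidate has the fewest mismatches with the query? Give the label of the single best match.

A differs at 7 positions; B differs at 4 positions; C differs at 8 positions; D differs at 1 position; E differs at 3 positions. The closest is D.

D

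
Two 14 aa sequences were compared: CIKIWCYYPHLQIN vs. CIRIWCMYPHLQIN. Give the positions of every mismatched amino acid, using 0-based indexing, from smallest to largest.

2, 6

Differences at position 2 (K→R), position 6 (Y→M).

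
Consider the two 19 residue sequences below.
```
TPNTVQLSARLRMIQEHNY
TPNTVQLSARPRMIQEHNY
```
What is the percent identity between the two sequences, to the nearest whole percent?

Mismatch at position 11 (1-based): 1 of 19.
Identical positions: 18/19 = 94.74% → 95%.

95%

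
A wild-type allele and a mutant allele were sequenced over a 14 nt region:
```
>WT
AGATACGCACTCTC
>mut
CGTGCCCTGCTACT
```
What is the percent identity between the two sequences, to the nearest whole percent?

10 positions differ (1, 3, 4, 5, 7, 8, 9, 12, 13, 14), so 4 of 14 match: 4/14 = 28.57%.

29%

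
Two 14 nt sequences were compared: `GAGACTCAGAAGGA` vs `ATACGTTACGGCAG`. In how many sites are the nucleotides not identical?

Comparing position by position, 12 sites differ: 1 (G/A), 2 (A/T), 3 (G/A), 4 (A/C), 5 (C/G), 7 (C/T), 9 (G/C), 10 (A/G), 11 (A/G), 12 (G/C), 13 (G/A), 14 (A/G).

12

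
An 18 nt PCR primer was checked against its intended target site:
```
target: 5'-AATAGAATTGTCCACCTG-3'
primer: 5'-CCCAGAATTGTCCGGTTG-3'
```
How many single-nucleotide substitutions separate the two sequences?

Comparing position by position, 6 bases differ: 1 (A/C), 2 (A/C), 3 (T/C), 14 (A/G), 15 (C/G), 16 (C/T).

6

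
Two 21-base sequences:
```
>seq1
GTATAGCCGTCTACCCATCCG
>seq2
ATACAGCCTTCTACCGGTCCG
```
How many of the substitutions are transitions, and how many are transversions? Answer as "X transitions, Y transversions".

3 transitions, 2 transversions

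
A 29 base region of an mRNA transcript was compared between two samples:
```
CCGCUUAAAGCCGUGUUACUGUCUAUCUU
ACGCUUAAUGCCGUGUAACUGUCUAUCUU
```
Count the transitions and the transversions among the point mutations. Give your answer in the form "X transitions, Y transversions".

0 transitions, 3 transversions

Transitions (purine↔purine or pyrimidine↔pyrimidine): none.
Transversions (purine↔pyrimidine): 1 C→A, 9 A→U, 17 U→A.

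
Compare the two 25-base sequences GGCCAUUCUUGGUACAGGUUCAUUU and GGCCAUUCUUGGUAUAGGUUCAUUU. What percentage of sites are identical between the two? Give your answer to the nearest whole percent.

Mismatch at position 15 (1-based): 1 of 25.
Identical positions: 24/25 = 96% → 96%.

96%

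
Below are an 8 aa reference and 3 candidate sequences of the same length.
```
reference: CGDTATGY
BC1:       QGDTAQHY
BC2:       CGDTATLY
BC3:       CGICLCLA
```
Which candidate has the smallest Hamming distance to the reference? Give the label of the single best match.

BC1 differs at 3 residues; BC2 differs at 1 residue; BC3 differs at 6 residues. The closest is BC2.

BC2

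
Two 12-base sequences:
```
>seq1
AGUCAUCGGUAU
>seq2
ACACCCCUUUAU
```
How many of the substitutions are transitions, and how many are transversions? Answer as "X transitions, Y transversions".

Mismatches (1-based):
site 2: G→C (purine→pyrimidine, transversion)
site 3: U→A (pyrimidine→purine, transversion)
site 5: A→C (purine→pyrimidine, transversion)
site 6: U→C (pyrimidine→pyrimidine, transition)
site 8: G→U (purine→pyrimidine, transversion)
site 9: G→U (purine→pyrimidine, transversion)

1 transition, 5 transversions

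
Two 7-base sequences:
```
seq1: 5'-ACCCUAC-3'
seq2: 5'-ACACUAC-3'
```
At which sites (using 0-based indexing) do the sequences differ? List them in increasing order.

2

Scanning 0-based: 2: C/A.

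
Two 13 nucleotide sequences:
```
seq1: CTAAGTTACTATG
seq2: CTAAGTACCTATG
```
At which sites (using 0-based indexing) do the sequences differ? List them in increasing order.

Scanning 0-based: 6: T/A; 7: A/C.

6, 7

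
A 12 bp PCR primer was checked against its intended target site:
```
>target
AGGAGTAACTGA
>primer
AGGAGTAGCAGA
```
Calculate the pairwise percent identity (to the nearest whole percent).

83%

Mismatches at positions 8, 10 (1-based): 2 of 12.
Identical positions: 10/12 = 83.33% → 83%.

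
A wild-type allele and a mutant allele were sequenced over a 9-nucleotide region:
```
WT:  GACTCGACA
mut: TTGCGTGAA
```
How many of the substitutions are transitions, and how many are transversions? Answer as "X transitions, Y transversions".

2 transitions, 6 transversions

Transitions (purine↔purine or pyrimidine↔pyrimidine): 4 T→C, 7 A→G.
Transversions (purine↔pyrimidine): 1 G→T, 2 A→T, 3 C→G, 5 C→G, 6 G→T, 8 C→A.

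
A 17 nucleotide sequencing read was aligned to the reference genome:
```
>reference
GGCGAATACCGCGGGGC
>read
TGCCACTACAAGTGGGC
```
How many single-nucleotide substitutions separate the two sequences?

7

Comparing position by position, 7 bases differ: 1 (G/T), 4 (G/C), 6 (A/C), 10 (C/A), 11 (G/A), 12 (C/G), 13 (G/T).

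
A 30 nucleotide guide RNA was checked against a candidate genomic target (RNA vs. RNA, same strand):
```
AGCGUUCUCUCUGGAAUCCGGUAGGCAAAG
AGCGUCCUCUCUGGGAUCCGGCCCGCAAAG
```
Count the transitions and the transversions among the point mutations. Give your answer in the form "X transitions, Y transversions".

3 transitions, 2 transversions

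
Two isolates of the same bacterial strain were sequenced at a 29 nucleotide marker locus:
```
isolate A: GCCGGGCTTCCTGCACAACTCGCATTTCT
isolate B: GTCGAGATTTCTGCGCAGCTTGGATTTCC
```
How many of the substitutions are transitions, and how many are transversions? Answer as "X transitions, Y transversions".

Transitions (purine↔purine or pyrimidine↔pyrimidine): 2 C→T, 5 G→A, 10 C→T, 15 A→G, 18 A→G, 21 C→T, 29 T→C.
Transversions (purine↔pyrimidine): 7 C→A, 23 C→G.

7 transitions, 2 transversions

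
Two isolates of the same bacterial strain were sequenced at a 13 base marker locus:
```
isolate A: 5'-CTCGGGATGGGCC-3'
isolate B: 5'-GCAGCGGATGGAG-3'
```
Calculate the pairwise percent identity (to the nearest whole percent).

31%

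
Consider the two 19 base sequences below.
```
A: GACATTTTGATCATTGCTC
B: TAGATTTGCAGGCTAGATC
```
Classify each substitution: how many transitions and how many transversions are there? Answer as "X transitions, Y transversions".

0 transitions, 9 transversions

Mismatches (1-based):
base 1: G→T (purine→pyrimidine, transversion)
base 3: C→G (pyrimidine→purine, transversion)
base 8: T→G (pyrimidine→purine, transversion)
base 9: G→C (purine→pyrimidine, transversion)
base 11: T→G (pyrimidine→purine, transversion)
base 12: C→G (pyrimidine→purine, transversion)
base 13: A→C (purine→pyrimidine, transversion)
base 15: T→A (pyrimidine→purine, transversion)
base 17: C→A (pyrimidine→purine, transversion)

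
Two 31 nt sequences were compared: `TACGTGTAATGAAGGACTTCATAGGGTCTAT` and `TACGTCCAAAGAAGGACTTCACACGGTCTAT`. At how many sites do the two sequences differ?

5

Mismatches (1-based): site 6: G→C; site 7: T→C; site 10: T→A; site 22: T→C; site 24: G→C.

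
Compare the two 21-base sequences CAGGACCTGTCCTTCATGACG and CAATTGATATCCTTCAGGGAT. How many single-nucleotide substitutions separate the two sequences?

Comparing position by position, 10 bases differ: 3 (G/A), 4 (G/T), 5 (A/T), 6 (C/G), 7 (C/A), 9 (G/A), 17 (T/G), 19 (A/G), 20 (C/A), 21 (G/T).

10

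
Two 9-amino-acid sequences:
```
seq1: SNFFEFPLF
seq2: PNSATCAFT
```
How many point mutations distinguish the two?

8

Comparing position by position, 8 positions differ: 1 (S/P), 3 (F/S), 4 (F/A), 5 (E/T), 6 (F/C), 7 (P/A), 8 (L/F), 9 (F/T).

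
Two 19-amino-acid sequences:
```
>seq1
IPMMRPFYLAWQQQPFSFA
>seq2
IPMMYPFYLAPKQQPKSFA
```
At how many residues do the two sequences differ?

4

Comparing position by position, 4 residues differ: 5 (R/Y), 11 (W/P), 12 (Q/K), 16 (F/K).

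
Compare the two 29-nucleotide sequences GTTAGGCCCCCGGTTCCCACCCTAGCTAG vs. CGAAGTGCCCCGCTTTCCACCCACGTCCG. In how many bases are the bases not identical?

Comparing position by position, 12 bases differ: 1 (G/C), 2 (T/G), 3 (T/A), 6 (G/T), 7 (C/G), 13 (G/C), 16 (C/T), 23 (T/A), 24 (A/C), 26 (C/T), 27 (T/C), 28 (A/C).

12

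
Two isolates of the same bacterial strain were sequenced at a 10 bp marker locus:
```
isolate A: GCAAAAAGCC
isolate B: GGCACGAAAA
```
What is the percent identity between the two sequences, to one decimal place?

30.0%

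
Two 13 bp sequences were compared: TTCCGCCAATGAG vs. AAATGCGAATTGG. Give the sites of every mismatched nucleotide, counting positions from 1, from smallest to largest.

Scanning 1-based: 1: T/A; 2: T/A; 3: C/A; 4: C/T; 7: C/G; 11: G/T; 12: A/G.

1, 2, 3, 4, 7, 11, 12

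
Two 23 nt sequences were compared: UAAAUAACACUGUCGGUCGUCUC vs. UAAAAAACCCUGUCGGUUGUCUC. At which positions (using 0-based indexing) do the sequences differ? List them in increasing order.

4, 8, 17

Scanning 0-based: 4: U/A; 8: A/C; 17: C/U.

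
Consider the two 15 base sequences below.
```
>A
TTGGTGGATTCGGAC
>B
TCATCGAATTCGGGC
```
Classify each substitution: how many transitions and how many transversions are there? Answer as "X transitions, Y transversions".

5 transitions, 1 transversion

Transitions (purine↔purine or pyrimidine↔pyrimidine): 2 T→C, 3 G→A, 5 T→C, 7 G→A, 14 A→G.
Transversions (purine↔pyrimidine): 4 G→T.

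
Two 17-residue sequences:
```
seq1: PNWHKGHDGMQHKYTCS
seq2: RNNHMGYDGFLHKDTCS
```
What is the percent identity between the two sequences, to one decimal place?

58.8%

7 positions differ (1, 3, 5, 7, 10, 11, 14), so 10 of 17 match: 10/17 = 58.82%.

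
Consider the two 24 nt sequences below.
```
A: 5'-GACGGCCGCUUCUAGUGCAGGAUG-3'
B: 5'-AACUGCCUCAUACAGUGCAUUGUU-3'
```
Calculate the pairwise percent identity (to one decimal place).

10 positions differ (1, 4, 8, 10, 12, 13, 20, 21, 22, 24), so 14 of 24 match: 14/24 = 58.33%.

58.3%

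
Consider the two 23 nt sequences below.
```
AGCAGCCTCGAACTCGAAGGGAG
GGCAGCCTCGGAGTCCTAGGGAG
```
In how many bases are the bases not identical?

Mismatches (1-based): base 1: A→G; base 11: A→G; base 13: C→G; base 16: G→C; base 17: A→T.

5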